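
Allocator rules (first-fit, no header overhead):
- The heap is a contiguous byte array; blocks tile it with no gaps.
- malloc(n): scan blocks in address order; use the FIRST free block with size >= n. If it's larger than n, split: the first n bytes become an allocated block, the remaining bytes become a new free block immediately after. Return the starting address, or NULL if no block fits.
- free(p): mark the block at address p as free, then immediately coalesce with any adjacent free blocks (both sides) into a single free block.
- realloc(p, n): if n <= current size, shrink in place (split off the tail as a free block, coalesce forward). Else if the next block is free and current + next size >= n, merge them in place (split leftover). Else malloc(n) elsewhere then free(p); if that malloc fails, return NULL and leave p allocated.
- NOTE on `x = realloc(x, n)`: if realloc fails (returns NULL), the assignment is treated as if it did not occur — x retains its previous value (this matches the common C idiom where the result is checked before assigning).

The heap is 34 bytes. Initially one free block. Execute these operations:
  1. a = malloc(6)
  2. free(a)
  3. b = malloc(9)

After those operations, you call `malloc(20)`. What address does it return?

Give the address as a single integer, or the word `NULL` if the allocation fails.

Answer: 9

Derivation:
Op 1: a = malloc(6) -> a = 0; heap: [0-5 ALLOC][6-33 FREE]
Op 2: free(a) -> (freed a); heap: [0-33 FREE]
Op 3: b = malloc(9) -> b = 0; heap: [0-8 ALLOC][9-33 FREE]
malloc(20): first-fit scan over [0-8 ALLOC][9-33 FREE] -> 9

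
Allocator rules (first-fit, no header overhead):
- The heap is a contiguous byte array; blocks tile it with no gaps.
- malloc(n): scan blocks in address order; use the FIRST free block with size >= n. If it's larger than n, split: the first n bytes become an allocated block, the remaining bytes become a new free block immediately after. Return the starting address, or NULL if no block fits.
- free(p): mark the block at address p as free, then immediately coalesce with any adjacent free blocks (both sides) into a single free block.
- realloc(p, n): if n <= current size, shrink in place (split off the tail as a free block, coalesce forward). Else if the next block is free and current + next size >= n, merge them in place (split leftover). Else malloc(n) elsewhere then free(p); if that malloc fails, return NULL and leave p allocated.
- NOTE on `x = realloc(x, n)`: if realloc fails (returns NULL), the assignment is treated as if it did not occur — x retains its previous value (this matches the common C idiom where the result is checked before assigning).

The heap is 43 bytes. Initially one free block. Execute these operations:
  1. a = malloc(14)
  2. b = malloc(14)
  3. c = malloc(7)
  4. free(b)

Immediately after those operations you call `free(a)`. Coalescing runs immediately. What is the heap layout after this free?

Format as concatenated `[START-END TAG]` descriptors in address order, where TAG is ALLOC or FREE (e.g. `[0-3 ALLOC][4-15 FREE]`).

Op 1: a = malloc(14) -> a = 0; heap: [0-13 ALLOC][14-42 FREE]
Op 2: b = malloc(14) -> b = 14; heap: [0-13 ALLOC][14-27 ALLOC][28-42 FREE]
Op 3: c = malloc(7) -> c = 28; heap: [0-13 ALLOC][14-27 ALLOC][28-34 ALLOC][35-42 FREE]
Op 4: free(b) -> (freed b); heap: [0-13 ALLOC][14-27 FREE][28-34 ALLOC][35-42 FREE]
free(a): a = 0 -> block [0-13 ALLOC]; mark free, coalesce with adjacent free neighbors -> [0-27 FREE][28-34 ALLOC][35-42 FREE]

Answer: [0-27 FREE][28-34 ALLOC][35-42 FREE]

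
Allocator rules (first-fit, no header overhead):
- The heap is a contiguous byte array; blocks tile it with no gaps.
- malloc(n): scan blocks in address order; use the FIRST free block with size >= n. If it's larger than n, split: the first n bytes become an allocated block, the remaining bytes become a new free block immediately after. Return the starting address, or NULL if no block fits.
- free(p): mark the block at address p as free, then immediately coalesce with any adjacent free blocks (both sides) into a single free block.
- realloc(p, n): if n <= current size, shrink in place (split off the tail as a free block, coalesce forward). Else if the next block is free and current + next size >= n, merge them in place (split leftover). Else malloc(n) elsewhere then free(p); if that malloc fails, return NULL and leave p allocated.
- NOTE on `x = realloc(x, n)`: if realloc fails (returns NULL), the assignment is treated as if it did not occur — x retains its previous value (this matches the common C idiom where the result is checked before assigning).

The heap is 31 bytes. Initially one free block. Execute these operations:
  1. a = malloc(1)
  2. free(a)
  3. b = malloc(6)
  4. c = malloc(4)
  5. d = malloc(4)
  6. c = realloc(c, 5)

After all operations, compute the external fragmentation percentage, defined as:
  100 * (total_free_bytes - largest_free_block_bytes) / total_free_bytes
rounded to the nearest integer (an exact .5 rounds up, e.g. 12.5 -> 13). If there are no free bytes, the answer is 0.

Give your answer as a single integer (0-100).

Op 1: a = malloc(1) -> a = 0; heap: [0-0 ALLOC][1-30 FREE]
Op 2: free(a) -> (freed a); heap: [0-30 FREE]
Op 3: b = malloc(6) -> b = 0; heap: [0-5 ALLOC][6-30 FREE]
Op 4: c = malloc(4) -> c = 6; heap: [0-5 ALLOC][6-9 ALLOC][10-30 FREE]
Op 5: d = malloc(4) -> d = 10; heap: [0-5 ALLOC][6-9 ALLOC][10-13 ALLOC][14-30 FREE]
Op 6: c = realloc(c, 5) -> c = 14; heap: [0-5 ALLOC][6-9 FREE][10-13 ALLOC][14-18 ALLOC][19-30 FREE]
Free blocks: [4 12] total_free=16 largest=12 -> 100*(16-12)/16 = 400/16 = 25

Answer: 25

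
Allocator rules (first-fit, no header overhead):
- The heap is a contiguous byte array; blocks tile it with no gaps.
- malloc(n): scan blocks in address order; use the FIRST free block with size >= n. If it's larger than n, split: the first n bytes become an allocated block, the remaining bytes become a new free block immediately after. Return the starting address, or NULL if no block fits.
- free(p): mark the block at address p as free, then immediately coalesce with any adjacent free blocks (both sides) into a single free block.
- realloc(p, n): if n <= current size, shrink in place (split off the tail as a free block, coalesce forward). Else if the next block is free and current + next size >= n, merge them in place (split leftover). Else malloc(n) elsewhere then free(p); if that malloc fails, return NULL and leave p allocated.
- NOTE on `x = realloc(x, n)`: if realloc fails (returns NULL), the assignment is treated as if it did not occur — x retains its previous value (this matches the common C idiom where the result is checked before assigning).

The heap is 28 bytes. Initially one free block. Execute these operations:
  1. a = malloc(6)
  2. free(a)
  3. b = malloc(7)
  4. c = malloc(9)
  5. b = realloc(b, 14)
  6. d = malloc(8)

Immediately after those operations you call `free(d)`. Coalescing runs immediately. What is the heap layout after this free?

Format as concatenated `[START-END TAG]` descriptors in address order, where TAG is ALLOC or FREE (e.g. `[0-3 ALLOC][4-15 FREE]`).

Op 1: a = malloc(6) -> a = 0; heap: [0-5 ALLOC][6-27 FREE]
Op 2: free(a) -> (freed a); heap: [0-27 FREE]
Op 3: b = malloc(7) -> b = 0; heap: [0-6 ALLOC][7-27 FREE]
Op 4: c = malloc(9) -> c = 7; heap: [0-6 ALLOC][7-15 ALLOC][16-27 FREE]
Op 5: b = realloc(b, 14) -> NULL (b unchanged); heap: [0-6 ALLOC][7-15 ALLOC][16-27 FREE]
Op 6: d = malloc(8) -> d = 16; heap: [0-6 ALLOC][7-15 ALLOC][16-23 ALLOC][24-27 FREE]
free(d): d = 16 -> block [16-23 ALLOC]; mark free, coalesce with adjacent free neighbors -> [0-6 ALLOC][7-15 ALLOC][16-27 FREE]

Answer: [0-6 ALLOC][7-15 ALLOC][16-27 FREE]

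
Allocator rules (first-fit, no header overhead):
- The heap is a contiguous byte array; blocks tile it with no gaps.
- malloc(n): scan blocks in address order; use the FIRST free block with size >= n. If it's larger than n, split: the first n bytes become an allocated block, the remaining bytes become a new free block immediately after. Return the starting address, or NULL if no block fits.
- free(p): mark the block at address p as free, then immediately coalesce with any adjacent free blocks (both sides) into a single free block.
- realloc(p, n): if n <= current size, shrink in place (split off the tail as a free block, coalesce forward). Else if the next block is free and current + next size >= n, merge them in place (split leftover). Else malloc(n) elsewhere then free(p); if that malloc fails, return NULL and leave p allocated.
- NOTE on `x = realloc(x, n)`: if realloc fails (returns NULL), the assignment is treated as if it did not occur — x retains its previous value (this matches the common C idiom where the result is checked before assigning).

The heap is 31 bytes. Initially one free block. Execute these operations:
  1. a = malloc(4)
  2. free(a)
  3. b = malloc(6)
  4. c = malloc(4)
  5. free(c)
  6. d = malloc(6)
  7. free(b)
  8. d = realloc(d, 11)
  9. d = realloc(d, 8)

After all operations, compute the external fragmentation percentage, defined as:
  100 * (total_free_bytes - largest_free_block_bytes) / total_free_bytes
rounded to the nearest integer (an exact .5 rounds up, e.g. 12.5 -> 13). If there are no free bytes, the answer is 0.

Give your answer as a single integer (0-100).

Answer: 26

Derivation:
Op 1: a = malloc(4) -> a = 0; heap: [0-3 ALLOC][4-30 FREE]
Op 2: free(a) -> (freed a); heap: [0-30 FREE]
Op 3: b = malloc(6) -> b = 0; heap: [0-5 ALLOC][6-30 FREE]
Op 4: c = malloc(4) -> c = 6; heap: [0-5 ALLOC][6-9 ALLOC][10-30 FREE]
Op 5: free(c) -> (freed c); heap: [0-5 ALLOC][6-30 FREE]
Op 6: d = malloc(6) -> d = 6; heap: [0-5 ALLOC][6-11 ALLOC][12-30 FREE]
Op 7: free(b) -> (freed b); heap: [0-5 FREE][6-11 ALLOC][12-30 FREE]
Op 8: d = realloc(d, 11) -> d = 6; heap: [0-5 FREE][6-16 ALLOC][17-30 FREE]
Op 9: d = realloc(d, 8) -> d = 6; heap: [0-5 FREE][6-13 ALLOC][14-30 FREE]
Free blocks: [6 17] total_free=23 largest=17 -> 100*(23-17)/23 = 600/23 ≈ 26.087 -> rounds to 26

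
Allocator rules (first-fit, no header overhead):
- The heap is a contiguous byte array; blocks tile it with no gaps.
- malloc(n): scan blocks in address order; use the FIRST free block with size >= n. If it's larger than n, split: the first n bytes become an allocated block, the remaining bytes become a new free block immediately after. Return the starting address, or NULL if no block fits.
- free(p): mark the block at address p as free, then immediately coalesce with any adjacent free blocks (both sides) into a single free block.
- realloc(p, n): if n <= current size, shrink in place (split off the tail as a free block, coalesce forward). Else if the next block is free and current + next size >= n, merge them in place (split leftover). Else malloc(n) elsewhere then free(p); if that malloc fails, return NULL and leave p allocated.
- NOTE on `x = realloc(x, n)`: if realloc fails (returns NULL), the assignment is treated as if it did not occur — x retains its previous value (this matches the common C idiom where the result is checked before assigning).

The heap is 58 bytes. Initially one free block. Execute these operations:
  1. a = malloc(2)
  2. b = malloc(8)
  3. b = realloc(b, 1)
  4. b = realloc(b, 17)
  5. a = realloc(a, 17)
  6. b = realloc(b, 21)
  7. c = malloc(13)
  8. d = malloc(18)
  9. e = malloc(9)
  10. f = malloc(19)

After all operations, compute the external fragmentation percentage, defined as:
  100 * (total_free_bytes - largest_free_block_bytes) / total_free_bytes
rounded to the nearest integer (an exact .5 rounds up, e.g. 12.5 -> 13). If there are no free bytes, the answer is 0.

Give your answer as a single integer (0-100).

Answer: 14

Derivation:
Op 1: a = malloc(2) -> a = 0; heap: [0-1 ALLOC][2-57 FREE]
Op 2: b = malloc(8) -> b = 2; heap: [0-1 ALLOC][2-9 ALLOC][10-57 FREE]
Op 3: b = realloc(b, 1) -> b = 2; heap: [0-1 ALLOC][2-2 ALLOC][3-57 FREE]
Op 4: b = realloc(b, 17) -> b = 2; heap: [0-1 ALLOC][2-18 ALLOC][19-57 FREE]
Op 5: a = realloc(a, 17) -> a = 19; heap: [0-1 FREE][2-18 ALLOC][19-35 ALLOC][36-57 FREE]
Op 6: b = realloc(b, 21) -> b = 36; heap: [0-18 FREE][19-35 ALLOC][36-56 ALLOC][57-57 FREE]
Op 7: c = malloc(13) -> c = 0; heap: [0-12 ALLOC][13-18 FREE][19-35 ALLOC][36-56 ALLOC][57-57 FREE]
Op 8: d = malloc(18) -> d = NULL; heap: [0-12 ALLOC][13-18 FREE][19-35 ALLOC][36-56 ALLOC][57-57 FREE]
Op 9: e = malloc(9) -> e = NULL; heap: [0-12 ALLOC][13-18 FREE][19-35 ALLOC][36-56 ALLOC][57-57 FREE]
Op 10: f = malloc(19) -> f = NULL; heap: [0-12 ALLOC][13-18 FREE][19-35 ALLOC][36-56 ALLOC][57-57 FREE]
Free blocks: [6 1] total_free=7 largest=6 -> 100*(7-6)/7 = 100/7 ≈ 14.286 -> rounds to 14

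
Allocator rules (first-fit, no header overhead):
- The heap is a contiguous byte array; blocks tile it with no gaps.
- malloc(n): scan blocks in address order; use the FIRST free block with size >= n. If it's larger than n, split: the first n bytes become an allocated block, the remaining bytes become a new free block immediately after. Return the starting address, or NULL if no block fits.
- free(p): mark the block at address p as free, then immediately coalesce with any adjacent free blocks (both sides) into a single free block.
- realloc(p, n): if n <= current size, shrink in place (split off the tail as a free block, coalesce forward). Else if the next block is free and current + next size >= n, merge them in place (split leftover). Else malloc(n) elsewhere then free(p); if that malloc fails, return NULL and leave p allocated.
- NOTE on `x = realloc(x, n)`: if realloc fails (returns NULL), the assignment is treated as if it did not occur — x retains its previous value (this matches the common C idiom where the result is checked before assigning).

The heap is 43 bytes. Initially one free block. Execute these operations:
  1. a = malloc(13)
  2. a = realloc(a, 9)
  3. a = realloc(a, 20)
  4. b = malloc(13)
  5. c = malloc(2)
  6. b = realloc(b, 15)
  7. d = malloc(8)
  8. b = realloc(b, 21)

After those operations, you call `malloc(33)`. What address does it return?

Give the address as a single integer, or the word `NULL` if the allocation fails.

Answer: NULL

Derivation:
Op 1: a = malloc(13) -> a = 0; heap: [0-12 ALLOC][13-42 FREE]
Op 2: a = realloc(a, 9) -> a = 0; heap: [0-8 ALLOC][9-42 FREE]
Op 3: a = realloc(a, 20) -> a = 0; heap: [0-19 ALLOC][20-42 FREE]
Op 4: b = malloc(13) -> b = 20; heap: [0-19 ALLOC][20-32 ALLOC][33-42 FREE]
Op 5: c = malloc(2) -> c = 33; heap: [0-19 ALLOC][20-32 ALLOC][33-34 ALLOC][35-42 FREE]
Op 6: b = realloc(b, 15) -> NULL (b unchanged); heap: [0-19 ALLOC][20-32 ALLOC][33-34 ALLOC][35-42 FREE]
Op 7: d = malloc(8) -> d = 35; heap: [0-19 ALLOC][20-32 ALLOC][33-34 ALLOC][35-42 ALLOC]
Op 8: b = realloc(b, 21) -> NULL (b unchanged); heap: [0-19 ALLOC][20-32 ALLOC][33-34 ALLOC][35-42 ALLOC]
malloc(33): first-fit scan over [0-19 ALLOC][20-32 ALLOC][33-34 ALLOC][35-42 ALLOC] -> NULL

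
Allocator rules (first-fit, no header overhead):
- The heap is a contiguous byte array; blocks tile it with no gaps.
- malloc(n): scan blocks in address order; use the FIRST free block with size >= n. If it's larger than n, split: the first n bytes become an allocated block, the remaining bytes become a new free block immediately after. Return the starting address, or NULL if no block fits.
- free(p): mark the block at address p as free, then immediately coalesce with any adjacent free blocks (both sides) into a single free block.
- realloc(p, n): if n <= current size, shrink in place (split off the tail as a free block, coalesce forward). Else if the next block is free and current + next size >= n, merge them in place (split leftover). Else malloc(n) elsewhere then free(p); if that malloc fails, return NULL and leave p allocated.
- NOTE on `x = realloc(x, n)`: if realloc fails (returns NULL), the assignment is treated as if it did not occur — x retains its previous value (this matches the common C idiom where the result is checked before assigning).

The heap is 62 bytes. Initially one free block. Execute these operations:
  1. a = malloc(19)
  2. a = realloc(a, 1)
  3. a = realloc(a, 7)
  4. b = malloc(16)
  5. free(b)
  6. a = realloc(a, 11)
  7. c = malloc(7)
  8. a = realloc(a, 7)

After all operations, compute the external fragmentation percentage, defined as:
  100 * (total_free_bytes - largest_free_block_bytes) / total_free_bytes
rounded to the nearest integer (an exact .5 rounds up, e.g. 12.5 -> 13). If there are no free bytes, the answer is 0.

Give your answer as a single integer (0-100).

Answer: 8

Derivation:
Op 1: a = malloc(19) -> a = 0; heap: [0-18 ALLOC][19-61 FREE]
Op 2: a = realloc(a, 1) -> a = 0; heap: [0-0 ALLOC][1-61 FREE]
Op 3: a = realloc(a, 7) -> a = 0; heap: [0-6 ALLOC][7-61 FREE]
Op 4: b = malloc(16) -> b = 7; heap: [0-6 ALLOC][7-22 ALLOC][23-61 FREE]
Op 5: free(b) -> (freed b); heap: [0-6 ALLOC][7-61 FREE]
Op 6: a = realloc(a, 11) -> a = 0; heap: [0-10 ALLOC][11-61 FREE]
Op 7: c = malloc(7) -> c = 11; heap: [0-10 ALLOC][11-17 ALLOC][18-61 FREE]
Op 8: a = realloc(a, 7) -> a = 0; heap: [0-6 ALLOC][7-10 FREE][11-17 ALLOC][18-61 FREE]
Free blocks: [4 44] total_free=48 largest=44 -> 100*(48-44)/48 = 400/48 ≈ 8.333 -> rounds to 8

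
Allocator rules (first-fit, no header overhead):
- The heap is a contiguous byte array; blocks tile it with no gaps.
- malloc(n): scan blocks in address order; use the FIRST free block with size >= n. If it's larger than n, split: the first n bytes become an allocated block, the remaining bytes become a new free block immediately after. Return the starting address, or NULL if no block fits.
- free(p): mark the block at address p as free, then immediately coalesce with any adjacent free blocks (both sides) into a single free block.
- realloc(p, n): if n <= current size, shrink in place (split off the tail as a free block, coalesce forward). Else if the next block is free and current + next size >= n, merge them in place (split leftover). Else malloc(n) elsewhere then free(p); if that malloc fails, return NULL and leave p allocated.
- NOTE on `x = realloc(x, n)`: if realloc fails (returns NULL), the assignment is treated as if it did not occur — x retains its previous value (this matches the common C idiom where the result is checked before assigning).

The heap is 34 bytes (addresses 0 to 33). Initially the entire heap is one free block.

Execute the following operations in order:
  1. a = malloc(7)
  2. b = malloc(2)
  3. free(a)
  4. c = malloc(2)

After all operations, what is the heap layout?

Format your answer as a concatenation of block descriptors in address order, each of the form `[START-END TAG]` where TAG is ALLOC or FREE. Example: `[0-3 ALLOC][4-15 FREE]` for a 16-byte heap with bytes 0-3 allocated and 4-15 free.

Op 1: a = malloc(7) -> a = 0; heap: [0-6 ALLOC][7-33 FREE]
Op 2: b = malloc(2) -> b = 7; heap: [0-6 ALLOC][7-8 ALLOC][9-33 FREE]
Op 3: free(a) -> (freed a); heap: [0-6 FREE][7-8 ALLOC][9-33 FREE]
Op 4: c = malloc(2) -> c = 0; heap: [0-1 ALLOC][2-6 FREE][7-8 ALLOC][9-33 FREE]

Answer: [0-1 ALLOC][2-6 FREE][7-8 ALLOC][9-33 FREE]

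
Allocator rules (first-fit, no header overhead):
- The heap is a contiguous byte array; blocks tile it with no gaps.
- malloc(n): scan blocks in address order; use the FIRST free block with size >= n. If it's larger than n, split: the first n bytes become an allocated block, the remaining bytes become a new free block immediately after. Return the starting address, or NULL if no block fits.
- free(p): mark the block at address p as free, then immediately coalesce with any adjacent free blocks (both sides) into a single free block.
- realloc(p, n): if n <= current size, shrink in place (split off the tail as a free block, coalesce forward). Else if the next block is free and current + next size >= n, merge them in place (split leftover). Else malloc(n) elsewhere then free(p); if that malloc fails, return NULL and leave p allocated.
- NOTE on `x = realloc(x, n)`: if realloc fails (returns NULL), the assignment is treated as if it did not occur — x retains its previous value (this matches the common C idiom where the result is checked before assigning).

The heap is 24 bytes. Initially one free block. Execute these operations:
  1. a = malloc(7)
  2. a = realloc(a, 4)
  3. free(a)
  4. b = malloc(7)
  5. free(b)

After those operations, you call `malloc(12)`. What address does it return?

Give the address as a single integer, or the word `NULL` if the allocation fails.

Op 1: a = malloc(7) -> a = 0; heap: [0-6 ALLOC][7-23 FREE]
Op 2: a = realloc(a, 4) -> a = 0; heap: [0-3 ALLOC][4-23 FREE]
Op 3: free(a) -> (freed a); heap: [0-23 FREE]
Op 4: b = malloc(7) -> b = 0; heap: [0-6 ALLOC][7-23 FREE]
Op 5: free(b) -> (freed b); heap: [0-23 FREE]
malloc(12): first-fit scan over [0-23 FREE] -> 0

Answer: 0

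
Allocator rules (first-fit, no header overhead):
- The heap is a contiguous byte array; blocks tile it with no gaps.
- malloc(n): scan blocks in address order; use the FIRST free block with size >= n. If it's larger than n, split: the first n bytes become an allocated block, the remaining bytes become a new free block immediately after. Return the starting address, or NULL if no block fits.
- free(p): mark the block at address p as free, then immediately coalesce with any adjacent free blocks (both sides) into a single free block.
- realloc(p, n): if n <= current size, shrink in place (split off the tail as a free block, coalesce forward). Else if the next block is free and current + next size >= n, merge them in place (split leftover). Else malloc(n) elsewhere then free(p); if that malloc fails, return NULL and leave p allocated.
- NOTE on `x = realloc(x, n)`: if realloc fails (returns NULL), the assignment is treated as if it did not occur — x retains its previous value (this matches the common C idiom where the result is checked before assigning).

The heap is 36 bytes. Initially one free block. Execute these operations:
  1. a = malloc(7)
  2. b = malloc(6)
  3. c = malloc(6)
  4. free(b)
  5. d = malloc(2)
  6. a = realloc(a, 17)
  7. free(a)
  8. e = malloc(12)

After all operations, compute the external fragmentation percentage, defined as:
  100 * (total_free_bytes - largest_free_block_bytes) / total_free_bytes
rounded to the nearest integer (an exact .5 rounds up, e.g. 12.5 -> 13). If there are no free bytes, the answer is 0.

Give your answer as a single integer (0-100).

Op 1: a = malloc(7) -> a = 0; heap: [0-6 ALLOC][7-35 FREE]
Op 2: b = malloc(6) -> b = 7; heap: [0-6 ALLOC][7-12 ALLOC][13-35 FREE]
Op 3: c = malloc(6) -> c = 13; heap: [0-6 ALLOC][7-12 ALLOC][13-18 ALLOC][19-35 FREE]
Op 4: free(b) -> (freed b); heap: [0-6 ALLOC][7-12 FREE][13-18 ALLOC][19-35 FREE]
Op 5: d = malloc(2) -> d = 7; heap: [0-6 ALLOC][7-8 ALLOC][9-12 FREE][13-18 ALLOC][19-35 FREE]
Op 6: a = realloc(a, 17) -> a = 19; heap: [0-6 FREE][7-8 ALLOC][9-12 FREE][13-18 ALLOC][19-35 ALLOC]
Op 7: free(a) -> (freed a); heap: [0-6 FREE][7-8 ALLOC][9-12 FREE][13-18 ALLOC][19-35 FREE]
Op 8: e = malloc(12) -> e = 19; heap: [0-6 FREE][7-8 ALLOC][9-12 FREE][13-18 ALLOC][19-30 ALLOC][31-35 FREE]
Free blocks: [7 4 5] total_free=16 largest=7 -> 100*(16-7)/16 = 900/16 = 56.25 -> rounds to 56

Answer: 56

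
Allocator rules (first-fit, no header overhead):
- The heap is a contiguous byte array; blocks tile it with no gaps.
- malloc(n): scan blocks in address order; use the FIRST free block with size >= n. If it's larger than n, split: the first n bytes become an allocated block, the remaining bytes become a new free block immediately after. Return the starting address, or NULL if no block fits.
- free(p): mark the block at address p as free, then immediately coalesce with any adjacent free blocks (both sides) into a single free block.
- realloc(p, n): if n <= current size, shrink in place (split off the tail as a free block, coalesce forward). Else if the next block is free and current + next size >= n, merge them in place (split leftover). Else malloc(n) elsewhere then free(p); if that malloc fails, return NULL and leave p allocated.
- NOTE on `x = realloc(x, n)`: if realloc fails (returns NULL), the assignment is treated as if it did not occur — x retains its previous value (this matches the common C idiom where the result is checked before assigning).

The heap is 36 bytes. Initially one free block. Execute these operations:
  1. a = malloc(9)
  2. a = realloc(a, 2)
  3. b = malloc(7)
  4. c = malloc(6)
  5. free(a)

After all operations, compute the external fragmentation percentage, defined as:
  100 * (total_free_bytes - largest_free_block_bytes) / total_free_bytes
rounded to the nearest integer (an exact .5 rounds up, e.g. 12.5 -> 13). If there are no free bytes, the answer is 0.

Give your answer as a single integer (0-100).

Answer: 9

Derivation:
Op 1: a = malloc(9) -> a = 0; heap: [0-8 ALLOC][9-35 FREE]
Op 2: a = realloc(a, 2) -> a = 0; heap: [0-1 ALLOC][2-35 FREE]
Op 3: b = malloc(7) -> b = 2; heap: [0-1 ALLOC][2-8 ALLOC][9-35 FREE]
Op 4: c = malloc(6) -> c = 9; heap: [0-1 ALLOC][2-8 ALLOC][9-14 ALLOC][15-35 FREE]
Op 5: free(a) -> (freed a); heap: [0-1 FREE][2-8 ALLOC][9-14 ALLOC][15-35 FREE]
Free blocks: [2 21] total_free=23 largest=21 -> 100*(23-21)/23 = 200/23 ≈ 8.696 -> rounds to 9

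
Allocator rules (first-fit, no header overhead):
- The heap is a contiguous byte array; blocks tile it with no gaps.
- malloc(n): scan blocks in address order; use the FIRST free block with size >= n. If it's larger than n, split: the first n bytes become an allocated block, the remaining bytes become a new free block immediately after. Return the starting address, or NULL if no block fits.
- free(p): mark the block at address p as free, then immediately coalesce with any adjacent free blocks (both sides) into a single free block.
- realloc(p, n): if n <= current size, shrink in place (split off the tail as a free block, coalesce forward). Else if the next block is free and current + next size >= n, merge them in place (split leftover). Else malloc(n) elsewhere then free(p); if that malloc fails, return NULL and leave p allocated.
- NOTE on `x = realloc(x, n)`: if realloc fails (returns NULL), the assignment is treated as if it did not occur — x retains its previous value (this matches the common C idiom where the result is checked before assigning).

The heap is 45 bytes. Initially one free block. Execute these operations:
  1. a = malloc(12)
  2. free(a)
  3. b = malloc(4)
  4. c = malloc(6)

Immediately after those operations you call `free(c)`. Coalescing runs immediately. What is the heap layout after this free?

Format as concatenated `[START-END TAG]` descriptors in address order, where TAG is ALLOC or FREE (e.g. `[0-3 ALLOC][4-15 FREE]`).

Answer: [0-3 ALLOC][4-44 FREE]

Derivation:
Op 1: a = malloc(12) -> a = 0; heap: [0-11 ALLOC][12-44 FREE]
Op 2: free(a) -> (freed a); heap: [0-44 FREE]
Op 3: b = malloc(4) -> b = 0; heap: [0-3 ALLOC][4-44 FREE]
Op 4: c = malloc(6) -> c = 4; heap: [0-3 ALLOC][4-9 ALLOC][10-44 FREE]
free(c): c = 4 -> block [4-9 ALLOC]; mark free, coalesce with adjacent free neighbors -> [0-3 ALLOC][4-44 FREE]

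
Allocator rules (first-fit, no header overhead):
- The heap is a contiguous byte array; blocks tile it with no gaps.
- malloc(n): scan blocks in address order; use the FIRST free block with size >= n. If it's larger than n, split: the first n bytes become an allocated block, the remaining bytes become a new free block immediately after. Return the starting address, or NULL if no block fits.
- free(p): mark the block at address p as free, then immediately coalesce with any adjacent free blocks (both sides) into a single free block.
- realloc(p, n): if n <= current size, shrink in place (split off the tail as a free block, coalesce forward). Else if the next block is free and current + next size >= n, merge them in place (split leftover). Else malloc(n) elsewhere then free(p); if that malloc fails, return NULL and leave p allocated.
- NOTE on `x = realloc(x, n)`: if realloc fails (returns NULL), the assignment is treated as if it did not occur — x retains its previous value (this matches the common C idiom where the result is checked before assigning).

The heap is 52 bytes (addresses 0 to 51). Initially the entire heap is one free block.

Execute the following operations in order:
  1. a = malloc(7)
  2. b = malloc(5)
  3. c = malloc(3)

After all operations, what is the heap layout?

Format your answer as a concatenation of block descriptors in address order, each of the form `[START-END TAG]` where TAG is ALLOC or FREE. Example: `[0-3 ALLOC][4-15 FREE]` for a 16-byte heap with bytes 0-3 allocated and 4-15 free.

Answer: [0-6 ALLOC][7-11 ALLOC][12-14 ALLOC][15-51 FREE]

Derivation:
Op 1: a = malloc(7) -> a = 0; heap: [0-6 ALLOC][7-51 FREE]
Op 2: b = malloc(5) -> b = 7; heap: [0-6 ALLOC][7-11 ALLOC][12-51 FREE]
Op 3: c = malloc(3) -> c = 12; heap: [0-6 ALLOC][7-11 ALLOC][12-14 ALLOC][15-51 FREE]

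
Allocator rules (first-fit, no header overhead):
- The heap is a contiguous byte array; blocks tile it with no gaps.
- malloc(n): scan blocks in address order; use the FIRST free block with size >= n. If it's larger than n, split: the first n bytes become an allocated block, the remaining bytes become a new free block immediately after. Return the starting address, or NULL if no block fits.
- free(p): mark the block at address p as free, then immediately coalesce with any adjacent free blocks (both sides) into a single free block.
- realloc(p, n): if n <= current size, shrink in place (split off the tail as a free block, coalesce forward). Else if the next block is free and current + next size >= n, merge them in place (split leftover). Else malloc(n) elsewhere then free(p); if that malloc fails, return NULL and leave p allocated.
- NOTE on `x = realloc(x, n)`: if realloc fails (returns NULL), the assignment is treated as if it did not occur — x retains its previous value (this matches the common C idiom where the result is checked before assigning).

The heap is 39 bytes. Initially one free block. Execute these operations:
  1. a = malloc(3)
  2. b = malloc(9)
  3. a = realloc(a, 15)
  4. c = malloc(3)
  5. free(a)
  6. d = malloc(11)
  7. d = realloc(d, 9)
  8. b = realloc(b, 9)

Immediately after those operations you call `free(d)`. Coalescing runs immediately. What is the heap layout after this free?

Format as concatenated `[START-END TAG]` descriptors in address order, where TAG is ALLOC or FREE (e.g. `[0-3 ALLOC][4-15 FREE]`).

Op 1: a = malloc(3) -> a = 0; heap: [0-2 ALLOC][3-38 FREE]
Op 2: b = malloc(9) -> b = 3; heap: [0-2 ALLOC][3-11 ALLOC][12-38 FREE]
Op 3: a = realloc(a, 15) -> a = 12; heap: [0-2 FREE][3-11 ALLOC][12-26 ALLOC][27-38 FREE]
Op 4: c = malloc(3) -> c = 0; heap: [0-2 ALLOC][3-11 ALLOC][12-26 ALLOC][27-38 FREE]
Op 5: free(a) -> (freed a); heap: [0-2 ALLOC][3-11 ALLOC][12-38 FREE]
Op 6: d = malloc(11) -> d = 12; heap: [0-2 ALLOC][3-11 ALLOC][12-22 ALLOC][23-38 FREE]
Op 7: d = realloc(d, 9) -> d = 12; heap: [0-2 ALLOC][3-11 ALLOC][12-20 ALLOC][21-38 FREE]
Op 8: b = realloc(b, 9) -> b = 3; heap: [0-2 ALLOC][3-11 ALLOC][12-20 ALLOC][21-38 FREE]
free(d): d = 12 -> block [12-20 ALLOC]; mark free, coalesce with adjacent free neighbors -> [0-2 ALLOC][3-11 ALLOC][12-38 FREE]

Answer: [0-2 ALLOC][3-11 ALLOC][12-38 FREE]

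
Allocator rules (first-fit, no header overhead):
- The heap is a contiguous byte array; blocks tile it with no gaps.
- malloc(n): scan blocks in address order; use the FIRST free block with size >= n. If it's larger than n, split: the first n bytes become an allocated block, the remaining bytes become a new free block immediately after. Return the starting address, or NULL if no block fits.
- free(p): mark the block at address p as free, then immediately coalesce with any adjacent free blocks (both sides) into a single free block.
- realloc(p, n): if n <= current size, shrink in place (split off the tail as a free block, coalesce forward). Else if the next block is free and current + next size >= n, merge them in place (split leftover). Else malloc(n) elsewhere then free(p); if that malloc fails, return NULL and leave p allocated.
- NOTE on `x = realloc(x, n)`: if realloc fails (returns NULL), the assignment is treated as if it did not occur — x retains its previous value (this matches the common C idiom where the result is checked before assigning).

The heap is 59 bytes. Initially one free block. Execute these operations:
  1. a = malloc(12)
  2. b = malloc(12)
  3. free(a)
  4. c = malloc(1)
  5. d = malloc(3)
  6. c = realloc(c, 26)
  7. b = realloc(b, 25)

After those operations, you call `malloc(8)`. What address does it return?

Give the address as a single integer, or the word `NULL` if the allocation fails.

Op 1: a = malloc(12) -> a = 0; heap: [0-11 ALLOC][12-58 FREE]
Op 2: b = malloc(12) -> b = 12; heap: [0-11 ALLOC][12-23 ALLOC][24-58 FREE]
Op 3: free(a) -> (freed a); heap: [0-11 FREE][12-23 ALLOC][24-58 FREE]
Op 4: c = malloc(1) -> c = 0; heap: [0-0 ALLOC][1-11 FREE][12-23 ALLOC][24-58 FREE]
Op 5: d = malloc(3) -> d = 1; heap: [0-0 ALLOC][1-3 ALLOC][4-11 FREE][12-23 ALLOC][24-58 FREE]
Op 6: c = realloc(c, 26) -> c = 24; heap: [0-0 FREE][1-3 ALLOC][4-11 FREE][12-23 ALLOC][24-49 ALLOC][50-58 FREE]
Op 7: b = realloc(b, 25) -> NULL (b unchanged); heap: [0-0 FREE][1-3 ALLOC][4-11 FREE][12-23 ALLOC][24-49 ALLOC][50-58 FREE]
malloc(8): first-fit scan over [0-0 FREE][1-3 ALLOC][4-11 FREE][12-23 ALLOC][24-49 ALLOC][50-58 FREE] -> 4

Answer: 4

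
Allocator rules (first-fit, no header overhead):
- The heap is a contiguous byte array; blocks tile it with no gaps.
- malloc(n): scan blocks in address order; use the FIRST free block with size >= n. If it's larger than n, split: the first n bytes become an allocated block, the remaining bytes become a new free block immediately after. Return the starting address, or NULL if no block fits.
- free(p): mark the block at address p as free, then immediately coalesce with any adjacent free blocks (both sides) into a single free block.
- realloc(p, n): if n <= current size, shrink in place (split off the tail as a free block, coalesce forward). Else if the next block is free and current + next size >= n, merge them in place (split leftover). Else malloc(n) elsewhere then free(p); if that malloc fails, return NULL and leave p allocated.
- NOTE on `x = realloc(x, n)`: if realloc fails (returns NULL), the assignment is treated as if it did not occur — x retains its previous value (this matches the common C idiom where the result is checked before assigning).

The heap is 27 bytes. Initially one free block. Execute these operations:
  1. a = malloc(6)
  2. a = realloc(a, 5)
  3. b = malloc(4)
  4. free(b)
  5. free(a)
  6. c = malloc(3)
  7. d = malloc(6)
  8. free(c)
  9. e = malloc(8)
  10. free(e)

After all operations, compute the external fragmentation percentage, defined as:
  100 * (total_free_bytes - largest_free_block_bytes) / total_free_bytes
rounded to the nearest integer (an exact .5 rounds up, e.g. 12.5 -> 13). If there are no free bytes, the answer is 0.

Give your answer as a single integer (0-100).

Answer: 14

Derivation:
Op 1: a = malloc(6) -> a = 0; heap: [0-5 ALLOC][6-26 FREE]
Op 2: a = realloc(a, 5) -> a = 0; heap: [0-4 ALLOC][5-26 FREE]
Op 3: b = malloc(4) -> b = 5; heap: [0-4 ALLOC][5-8 ALLOC][9-26 FREE]
Op 4: free(b) -> (freed b); heap: [0-4 ALLOC][5-26 FREE]
Op 5: free(a) -> (freed a); heap: [0-26 FREE]
Op 6: c = malloc(3) -> c = 0; heap: [0-2 ALLOC][3-26 FREE]
Op 7: d = malloc(6) -> d = 3; heap: [0-2 ALLOC][3-8 ALLOC][9-26 FREE]
Op 8: free(c) -> (freed c); heap: [0-2 FREE][3-8 ALLOC][9-26 FREE]
Op 9: e = malloc(8) -> e = 9; heap: [0-2 FREE][3-8 ALLOC][9-16 ALLOC][17-26 FREE]
Op 10: free(e) -> (freed e); heap: [0-2 FREE][3-8 ALLOC][9-26 FREE]
Free blocks: [3 18] total_free=21 largest=18 -> 100*(21-18)/21 = 300/21 ≈ 14.286 -> rounds to 14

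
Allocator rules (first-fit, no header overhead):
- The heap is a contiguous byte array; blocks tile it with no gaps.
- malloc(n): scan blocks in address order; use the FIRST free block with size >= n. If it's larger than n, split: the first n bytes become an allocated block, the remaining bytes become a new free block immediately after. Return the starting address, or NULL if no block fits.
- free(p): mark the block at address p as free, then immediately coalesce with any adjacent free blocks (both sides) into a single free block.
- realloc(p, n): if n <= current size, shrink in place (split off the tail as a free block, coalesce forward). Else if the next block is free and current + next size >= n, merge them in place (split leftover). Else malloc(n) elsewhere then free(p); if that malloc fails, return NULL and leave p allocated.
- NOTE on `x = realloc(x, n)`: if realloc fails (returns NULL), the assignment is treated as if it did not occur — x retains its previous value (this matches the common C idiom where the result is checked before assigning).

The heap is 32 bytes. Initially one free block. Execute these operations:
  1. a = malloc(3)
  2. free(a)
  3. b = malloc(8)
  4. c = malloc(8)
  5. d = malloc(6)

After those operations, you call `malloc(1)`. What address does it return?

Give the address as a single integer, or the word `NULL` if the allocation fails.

Answer: 22

Derivation:
Op 1: a = malloc(3) -> a = 0; heap: [0-2 ALLOC][3-31 FREE]
Op 2: free(a) -> (freed a); heap: [0-31 FREE]
Op 3: b = malloc(8) -> b = 0; heap: [0-7 ALLOC][8-31 FREE]
Op 4: c = malloc(8) -> c = 8; heap: [0-7 ALLOC][8-15 ALLOC][16-31 FREE]
Op 5: d = malloc(6) -> d = 16; heap: [0-7 ALLOC][8-15 ALLOC][16-21 ALLOC][22-31 FREE]
malloc(1): first-fit scan over [0-7 ALLOC][8-15 ALLOC][16-21 ALLOC][22-31 FREE] -> 22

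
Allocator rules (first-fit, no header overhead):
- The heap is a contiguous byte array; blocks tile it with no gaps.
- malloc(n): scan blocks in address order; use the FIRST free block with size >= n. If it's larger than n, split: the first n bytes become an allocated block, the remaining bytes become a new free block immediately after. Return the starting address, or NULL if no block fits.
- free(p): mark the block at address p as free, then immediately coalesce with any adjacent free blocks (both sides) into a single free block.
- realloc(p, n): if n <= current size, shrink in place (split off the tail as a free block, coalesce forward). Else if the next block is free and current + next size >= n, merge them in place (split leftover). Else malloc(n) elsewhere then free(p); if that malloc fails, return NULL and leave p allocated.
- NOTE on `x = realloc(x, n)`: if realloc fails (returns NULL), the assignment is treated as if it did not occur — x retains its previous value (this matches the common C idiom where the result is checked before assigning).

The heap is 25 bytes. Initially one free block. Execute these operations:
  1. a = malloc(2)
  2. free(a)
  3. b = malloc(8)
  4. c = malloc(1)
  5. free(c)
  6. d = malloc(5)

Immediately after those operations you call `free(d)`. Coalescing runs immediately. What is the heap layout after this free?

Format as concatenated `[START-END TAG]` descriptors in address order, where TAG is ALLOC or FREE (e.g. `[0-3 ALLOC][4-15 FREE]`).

Answer: [0-7 ALLOC][8-24 FREE]

Derivation:
Op 1: a = malloc(2) -> a = 0; heap: [0-1 ALLOC][2-24 FREE]
Op 2: free(a) -> (freed a); heap: [0-24 FREE]
Op 3: b = malloc(8) -> b = 0; heap: [0-7 ALLOC][8-24 FREE]
Op 4: c = malloc(1) -> c = 8; heap: [0-7 ALLOC][8-8 ALLOC][9-24 FREE]
Op 5: free(c) -> (freed c); heap: [0-7 ALLOC][8-24 FREE]
Op 6: d = malloc(5) -> d = 8; heap: [0-7 ALLOC][8-12 ALLOC][13-24 FREE]
free(d): d = 8 -> block [8-12 ALLOC]; mark free, coalesce with adjacent free neighbors -> [0-7 ALLOC][8-24 FREE]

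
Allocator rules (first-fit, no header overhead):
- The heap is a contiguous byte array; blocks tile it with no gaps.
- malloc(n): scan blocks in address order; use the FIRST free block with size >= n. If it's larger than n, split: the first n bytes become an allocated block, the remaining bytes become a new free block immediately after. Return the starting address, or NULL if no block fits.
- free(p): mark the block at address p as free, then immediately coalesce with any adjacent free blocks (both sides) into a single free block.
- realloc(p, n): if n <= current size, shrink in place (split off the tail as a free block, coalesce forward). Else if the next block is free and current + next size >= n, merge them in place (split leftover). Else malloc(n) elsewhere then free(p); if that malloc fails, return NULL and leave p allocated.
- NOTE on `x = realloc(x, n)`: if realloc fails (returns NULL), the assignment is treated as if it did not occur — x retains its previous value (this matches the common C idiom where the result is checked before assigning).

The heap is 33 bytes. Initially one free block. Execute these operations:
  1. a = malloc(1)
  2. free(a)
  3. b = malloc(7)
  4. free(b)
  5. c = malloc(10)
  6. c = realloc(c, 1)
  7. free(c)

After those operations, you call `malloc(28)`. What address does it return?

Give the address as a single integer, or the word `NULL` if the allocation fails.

Op 1: a = malloc(1) -> a = 0; heap: [0-0 ALLOC][1-32 FREE]
Op 2: free(a) -> (freed a); heap: [0-32 FREE]
Op 3: b = malloc(7) -> b = 0; heap: [0-6 ALLOC][7-32 FREE]
Op 4: free(b) -> (freed b); heap: [0-32 FREE]
Op 5: c = malloc(10) -> c = 0; heap: [0-9 ALLOC][10-32 FREE]
Op 6: c = realloc(c, 1) -> c = 0; heap: [0-0 ALLOC][1-32 FREE]
Op 7: free(c) -> (freed c); heap: [0-32 FREE]
malloc(28): first-fit scan over [0-32 FREE] -> 0

Answer: 0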